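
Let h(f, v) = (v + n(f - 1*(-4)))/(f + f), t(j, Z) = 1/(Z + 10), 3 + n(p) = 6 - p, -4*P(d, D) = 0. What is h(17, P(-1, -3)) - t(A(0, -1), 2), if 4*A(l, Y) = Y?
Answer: -125/204 ≈ -0.61275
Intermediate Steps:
P(d, D) = 0 (P(d, D) = -1/4*0 = 0)
n(p) = 3 - p (n(p) = -3 + (6 - p) = 3 - p)
A(l, Y) = Y/4
t(j, Z) = 1/(10 + Z)
h(f, v) = (-1 + v - f)/(2*f) (h(f, v) = (v + (3 - (f - 1*(-4))))/(f + f) = (v + (3 - (f + 4)))/((2*f)) = (v + (3 - (4 + f)))*(1/(2*f)) = (v + (3 + (-4 - f)))*(1/(2*f)) = (v + (-1 - f))*(1/(2*f)) = (-1 + v - f)*(1/(2*f)) = (-1 + v - f)/(2*f))
h(17, P(-1, -3)) - t(A(0, -1), 2) = (1/2)*(-1 + 0 - 1*17)/17 - 1/(10 + 2) = (1/2)*(1/17)*(-1 + 0 - 17) - 1/12 = (1/2)*(1/17)*(-18) - 1*1/12 = -9/17 - 1/12 = -125/204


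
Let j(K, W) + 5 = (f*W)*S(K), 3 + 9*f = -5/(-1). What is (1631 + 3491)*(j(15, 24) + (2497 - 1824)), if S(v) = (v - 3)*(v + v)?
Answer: 13255736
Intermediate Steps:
f = 2/9 (f = -⅓ + (-5/(-1))/9 = -⅓ + (-5*(-1))/9 = -⅓ + (⅑)*5 = -⅓ + 5/9 = 2/9 ≈ 0.22222)
S(v) = 2*v*(-3 + v) (S(v) = (-3 + v)*(2*v) = 2*v*(-3 + v))
j(K, W) = -5 + 4*K*W*(-3 + K)/9 (j(K, W) = -5 + (2*W/9)*(2*K*(-3 + K)) = -5 + 4*K*W*(-3 + K)/9)
(1631 + 3491)*(j(15, 24) + (2497 - 1824)) = (1631 + 3491)*((-5 + (4/9)*15*24*(-3 + 15)) + (2497 - 1824)) = 5122*((-5 + (4/9)*15*24*12) + 673) = 5122*((-5 + 1920) + 673) = 5122*(1915 + 673) = 5122*2588 = 13255736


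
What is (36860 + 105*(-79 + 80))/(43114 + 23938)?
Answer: 36965/67052 ≈ 0.55129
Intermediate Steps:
(36860 + 105*(-79 + 80))/(43114 + 23938) = (36860 + 105*1)/67052 = (36860 + 105)*(1/67052) = 36965*(1/67052) = 36965/67052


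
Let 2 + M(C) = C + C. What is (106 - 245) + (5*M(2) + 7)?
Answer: -122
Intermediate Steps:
M(C) = -2 + 2*C (M(C) = -2 + (C + C) = -2 + 2*C)
(106 - 245) + (5*M(2) + 7) = (106 - 245) + (5*(-2 + 2*2) + 7) = -139 + (5*(-2 + 4) + 7) = -139 + (5*2 + 7) = -139 + (10 + 7) = -139 + 17 = -122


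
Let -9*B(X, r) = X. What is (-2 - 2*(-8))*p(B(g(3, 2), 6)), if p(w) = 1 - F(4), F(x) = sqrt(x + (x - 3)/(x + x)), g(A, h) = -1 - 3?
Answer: 14 - 7*sqrt(66)/2 ≈ -14.434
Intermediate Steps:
g(A, h) = -4
B(X, r) = -X/9
F(x) = sqrt(x + (-3 + x)/(2*x)) (F(x) = sqrt(x + (-3 + x)/((2*x))) = sqrt(x + (-3 + x)*(1/(2*x))) = sqrt(x + (-3 + x)/(2*x)))
p(w) = 1 - sqrt(66)/4 (p(w) = 1 - sqrt(2 - 6/4 + 4*4)/2 = 1 - sqrt(2 - 6*1/4 + 16)/2 = 1 - sqrt(2 - 3/2 + 16)/2 = 1 - sqrt(33/2)/2 = 1 - sqrt(66)/2/2 = 1 - sqrt(66)/4)
(-2 - 2*(-8))*p(B(g(3, 2), 6)) = (-2 - 2*(-8))*(1 - sqrt(66)/4) = (-2 + 16)*(1 - sqrt(66)/4) = 14*(1 - sqrt(66)/4) = 14 - 7*sqrt(66)/2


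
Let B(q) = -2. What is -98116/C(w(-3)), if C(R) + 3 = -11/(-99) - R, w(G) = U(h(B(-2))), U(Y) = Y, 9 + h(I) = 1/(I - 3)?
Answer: -1103805/71 ≈ -15547.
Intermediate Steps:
h(I) = -9 + 1/(-3 + I) (h(I) = -9 + 1/(I - 3) = -9 + 1/(-3 + I))
w(G) = -46/5 (w(G) = (28 - 9*(-2))/(-3 - 2) = (28 + 18)/(-5) = -1/5*46 = -46/5)
C(R) = -26/9 - R (C(R) = -3 + (-11/(-99) - R) = -3 + (-11*(-1/99) - R) = -3 + (1/9 - R) = -26/9 - R)
-98116/C(w(-3)) = -98116/(-26/9 - 1*(-46/5)) = -98116/(-26/9 + 46/5) = -98116/284/45 = -98116*45/284 = -1103805/71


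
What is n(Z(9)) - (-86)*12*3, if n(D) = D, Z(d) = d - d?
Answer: 3096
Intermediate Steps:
Z(d) = 0
n(Z(9)) - (-86)*12*3 = 0 - (-86)*12*3 = 0 - (-86)*36 = 0 - 1*(-3096) = 0 + 3096 = 3096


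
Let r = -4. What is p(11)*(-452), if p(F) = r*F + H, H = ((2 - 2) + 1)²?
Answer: 19436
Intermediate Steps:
H = 1 (H = (0 + 1)² = 1² = 1)
p(F) = 1 - 4*F (p(F) = -4*F + 1 = 1 - 4*F)
p(11)*(-452) = (1 - 4*11)*(-452) = (1 - 44)*(-452) = -43*(-452) = 19436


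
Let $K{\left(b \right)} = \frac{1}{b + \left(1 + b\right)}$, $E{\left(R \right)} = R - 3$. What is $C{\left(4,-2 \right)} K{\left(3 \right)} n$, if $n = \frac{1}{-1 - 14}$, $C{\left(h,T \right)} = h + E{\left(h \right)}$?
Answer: $- \frac{1}{21} \approx -0.047619$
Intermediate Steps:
$E{\left(R \right)} = -3 + R$
$C{\left(h,T \right)} = -3 + 2 h$ ($C{\left(h,T \right)} = h + \left(-3 + h\right) = -3 + 2 h$)
$n = - \frac{1}{15}$ ($n = \frac{1}{-15} = - \frac{1}{15} \approx -0.066667$)
$K{\left(b \right)} = \frac{1}{1 + 2 b}$
$C{\left(4,-2 \right)} K{\left(3 \right)} n = \frac{-3 + 2 \cdot 4}{1 + 2 \cdot 3} \left(- \frac{1}{15}\right) = \frac{-3 + 8}{1 + 6} \left(- \frac{1}{15}\right) = \frac{5}{7} \left(- \frac{1}{15}\right) = - \frac{1}{21}$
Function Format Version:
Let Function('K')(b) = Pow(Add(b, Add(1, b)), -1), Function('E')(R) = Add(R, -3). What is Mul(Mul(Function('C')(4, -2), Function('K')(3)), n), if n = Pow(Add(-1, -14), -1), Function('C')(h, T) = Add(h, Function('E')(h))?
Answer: Rational(-1, 21) ≈ -0.047619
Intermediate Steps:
Function('E')(R) = Add(-3, R)
Function('C')(h, T) = Add(-3, Mul(2, h)) (Function('C')(h, T) = Add(h, Add(-3, h)) = Add(-3, Mul(2, h)))
n = Rational(-1, 15) (n = Pow(-15, -1) = Rational(-1, 15) ≈ -0.066667)
Function('K')(b) = Pow(Add(1, Mul(2, b)), -1)
Mul(Mul(Function('C')(4, -2), Function('K')(3)), n) = Mul(Mul(Add(-3, Mul(2, 4)), Pow(Add(1, Mul(2, 3)), -1)), Rational(-1, 15)) = Mul(Mul(Add(-3, 8), Pow(Add(1, 6), -1)), Rational(-1, 15)) = Mul(Mul(5, Pow(7, -1)), Rational(-1, 15)) = Mul(Mul(5, Rational(1, 7)), Rational(-1, 15)) = Mul(Rational(5, 7), Rational(-1, 15)) = Rational(-1, 21)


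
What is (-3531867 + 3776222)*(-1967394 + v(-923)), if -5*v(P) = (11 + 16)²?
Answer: -480778187829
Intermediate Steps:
v(P) = -729/5 (v(P) = -(11 + 16)²/5 = -⅕*27² = -⅕*729 = -729/5)
(-3531867 + 3776222)*(-1967394 + v(-923)) = (-3531867 + 3776222)*(-1967394 - 729/5) = 244355*(-9837699/5) = -480778187829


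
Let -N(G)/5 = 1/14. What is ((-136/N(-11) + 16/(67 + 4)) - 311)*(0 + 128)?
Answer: 3181952/355 ≈ 8963.3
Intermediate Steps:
N(G) = -5/14
((-136/N(-11) + 16/(67 + 4)) - 311)*(0 + 128) = ((-136/(-5/14) + 16/(67 + 4)) - 311)*(0 + 128) = ((-136*(-14/5) + 16/71) - 311)*128 = ((1904/5 + 16*(1/71)) - 311)*128 = ((1904/5 + 16/71) - 311)*128 = (135264/355 - 311)*128 = (24859/355)*128 = 3181952/355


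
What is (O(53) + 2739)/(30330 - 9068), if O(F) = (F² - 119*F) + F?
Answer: -353/10631 ≈ -0.033205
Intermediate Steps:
O(F) = F² - 118*F
(O(53) + 2739)/(30330 - 9068) = (53*(-118 + 53) + 2739)/(30330 - 9068) = (53*(-65) + 2739)/21262 = (-3445 + 2739)*(1/21262) = -706*1/21262 = -353/10631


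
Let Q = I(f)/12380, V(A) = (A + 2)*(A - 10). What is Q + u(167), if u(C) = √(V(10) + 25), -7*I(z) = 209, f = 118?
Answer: 433091/86660 ≈ 4.9976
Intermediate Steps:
I(z) = -209/7 (I(z) = -⅐*209 = -209/7)
V(A) = (-10 + A)*(2 + A) (V(A) = (2 + A)*(-10 + A) = (-10 + A)*(2 + A))
Q = -209/86660 (Q = -209/7/12380 = -209/7*1/12380 = -209/86660 ≈ -0.0024117)
u(C) = 5 (u(C) = √((-20 + 10² - 8*10) + 25) = √((-20 + 100 - 80) + 25) = √(0 + 25) = √25 = 5)
Q + u(167) = -209/86660 + 5 = 433091/86660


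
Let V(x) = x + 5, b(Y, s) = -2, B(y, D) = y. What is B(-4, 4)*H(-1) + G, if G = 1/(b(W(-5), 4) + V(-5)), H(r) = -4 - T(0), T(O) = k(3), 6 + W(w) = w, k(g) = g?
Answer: 55/2 ≈ 27.500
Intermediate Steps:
W(w) = -6 + w
T(O) = 3
V(x) = 5 + x
H(r) = -7 (H(r) = -4 - 1*3 = -4 - 3 = -7)
G = -½ (G = 1/(-2 + (5 - 5)) = 1/(-2 + 0) = 1/(-2) = -½ ≈ -0.50000)
B(-4, 4)*H(-1) + G = -4*(-7) - ½ = 28 - ½ = 55/2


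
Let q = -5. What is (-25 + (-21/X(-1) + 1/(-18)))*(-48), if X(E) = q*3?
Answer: 17032/15 ≈ 1135.5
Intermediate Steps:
X(E) = -15 (X(E) = -5*3 = -15)
(-25 + (-21/X(-1) + 1/(-18)))*(-48) = (-25 + (-21/(-15) + 1/(-18)))*(-48) = (-25 + (-21*(-1/15) + 1*(-1/18)))*(-48) = (-25 + (7/5 - 1/18))*(-48) = (-25 + 121/90)*(-48) = -2129/90*(-48) = 17032/15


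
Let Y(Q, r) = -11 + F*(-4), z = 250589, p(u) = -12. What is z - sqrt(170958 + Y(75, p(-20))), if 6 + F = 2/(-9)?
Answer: 250589 - 7*sqrt(31403)/3 ≈ 2.5018e+5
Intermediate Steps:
F = -56/9 (F = -6 + 2/(-9) = -6 + 2*(-1/9) = -6 - 2/9 = -56/9 ≈ -6.2222)
Y(Q, r) = 125/9 (Y(Q, r) = -11 - 56/9*(-4) = -11 + 224/9 = 125/9)
z - sqrt(170958 + Y(75, p(-20))) = 250589 - sqrt(170958 + 125/9) = 250589 - sqrt(1538747/9) = 250589 - 7*sqrt(31403)/3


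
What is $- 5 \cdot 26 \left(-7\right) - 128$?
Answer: $782$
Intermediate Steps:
$- 5 \cdot 26 \left(-7\right) - 128 = \left(-5\right) \left(-182\right) - 128 = 910 - 128 = 782$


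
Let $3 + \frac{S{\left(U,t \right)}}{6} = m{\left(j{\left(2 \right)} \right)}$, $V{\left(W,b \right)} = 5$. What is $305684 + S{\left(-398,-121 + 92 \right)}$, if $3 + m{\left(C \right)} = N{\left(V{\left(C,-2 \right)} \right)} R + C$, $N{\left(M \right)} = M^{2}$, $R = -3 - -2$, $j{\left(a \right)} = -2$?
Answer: $305486$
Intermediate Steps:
$R = -1$ ($R = -3 + 2 = -1$)
$m{\left(C \right)} = -28 + C$ ($m{\left(C \right)} = -3 + \left(5^{2} \left(-1\right) + C\right) = -3 + \left(25 \left(-1\right) + C\right) = -3 + \left(-25 + C\right) = -28 + C$)
$S{\left(U,t \right)} = -198$ ($S{\left(U,t \right)} = -18 + 6 \left(-28 - 2\right) = -18 + 6 \left(-30\right) = -18 - 180 = -198$)
$305684 + S{\left(-398,-121 + 92 \right)} = 305684 - 198 = 305486$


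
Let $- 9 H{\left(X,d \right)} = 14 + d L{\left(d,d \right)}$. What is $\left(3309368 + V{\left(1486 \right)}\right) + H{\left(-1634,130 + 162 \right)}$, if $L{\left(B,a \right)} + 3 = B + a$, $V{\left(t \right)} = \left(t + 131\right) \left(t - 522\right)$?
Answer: $\frac{43643738}{9} \approx 4.8493 \cdot 10^{6}$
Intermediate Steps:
$V{\left(t \right)} = \left(-522 + t\right) \left(131 + t\right)$ ($V{\left(t \right)} = \left(131 + t\right) \left(-522 + t\right) = \left(-522 + t\right) \left(131 + t\right)$)
$L{\left(B,a \right)} = -3 + B + a$ ($L{\left(B,a \right)} = -3 + \left(B + a\right) = -3 + B + a$)
$H{\left(X,d \right)} = - \frac{14}{9} - \frac{d \left(-3 + 2 d\right)}{9}$ ($H{\left(X,d \right)} = - \frac{14 + d \left(-3 + d + d\right)}{9} = - \frac{14 + d \left(-3 + 2 d\right)}{9} = - \frac{14}{9} - \frac{d \left(-3 + 2 d\right)}{9}$)
$\left(3309368 + V{\left(1486 \right)}\right) + H{\left(-1634,130 + 162 \right)} = \left(3309368 - \left(649408 - 2208196\right)\right) - \left(\frac{14}{9} + \frac{\left(130 + 162\right) \left(-3 + 2 \left(130 + 162\right)\right)}{9}\right) = \left(3309368 - -1558788\right) - \left(\frac{14}{9} + \frac{292 \left(-3 + 2 \cdot 292\right)}{9}\right) = \left(3309368 + 1558788\right) - \left(\frac{14}{9} + \frac{292 \left(-3 + 584\right)}{9}\right) = 4868156 - \left(\frac{14}{9} + \frac{292}{9} \cdot 581\right) = 4868156 - \frac{169666}{9} = \frac{43643738}{9}$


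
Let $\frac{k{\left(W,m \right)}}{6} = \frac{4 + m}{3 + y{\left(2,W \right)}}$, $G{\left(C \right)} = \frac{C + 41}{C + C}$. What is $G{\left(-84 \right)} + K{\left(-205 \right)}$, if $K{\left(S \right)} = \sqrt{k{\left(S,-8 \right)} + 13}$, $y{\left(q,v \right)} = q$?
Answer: $\frac{43}{168} + \frac{\sqrt{205}}{5} \approx 3.1195$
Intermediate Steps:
$G{\left(C \right)} = \frac{41 + C}{2 C}$
$k{\left(W,m \right)} = \frac{24}{5} + \frac{6 m}{5}$ ($k{\left(W,m \right)} = 6 \frac{4 + m}{3 + 2} = 6 \frac{4 + m}{5} = 6 \left(4 + m\right) \frac{1}{5} = 6 \left(\frac{4}{5} + \frac{m}{5}\right) = \frac{24}{5} + \frac{6 m}{5}$)
$K{\left(S \right)} = \frac{\sqrt{205}}{5}$ ($K{\left(S \right)} = \sqrt{\left(\frac{24}{5} + \frac{6}{5} \left(-8\right)\right) + 13} = \sqrt{\left(\frac{24}{5} - \frac{48}{5}\right) + 13} = \sqrt{- \frac{24}{5} + 13} = \sqrt{\frac{41}{5}} = \frac{\sqrt{205}}{5}$)
$G{\left(-84 \right)} + K{\left(-205 \right)} = \frac{41 - 84}{2 \left(-84\right)} + \frac{\sqrt{205}}{5} = \frac{1}{2} \left(- \frac{1}{84}\right) \left(-43\right) + \frac{\sqrt{205}}{5} = \frac{43}{168} + \frac{\sqrt{205}}{5}$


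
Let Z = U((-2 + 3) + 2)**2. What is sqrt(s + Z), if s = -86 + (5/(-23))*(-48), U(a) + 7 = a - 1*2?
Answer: I*sqrt(20930)/23 ≈ 6.2901*I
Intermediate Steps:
U(a) = -9 + a (U(a) = -7 + (a - 1*2) = -7 + (a - 2) = -7 + (-2 + a) = -9 + a)
s = -1738/23 (s = -86 + (5*(-1/23))*(-48) = -86 - 5/23*(-48) = -86 + 240/23 = -1738/23 ≈ -75.565)
Z = 36 (Z = (-9 + ((-2 + 3) + 2))**2 = (-9 + (1 + 2))**2 = (-9 + 3)**2 = (-6)**2 = 36)
sqrt(s + Z) = sqrt(-1738/23 + 36) = sqrt(-910/23) = I*sqrt(20930)/23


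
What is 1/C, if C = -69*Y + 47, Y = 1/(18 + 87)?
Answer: 35/1622 ≈ 0.021578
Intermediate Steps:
Y = 1/105 ≈ 0.0095238
C = 1622/35 (C = -69*1/105 + 47 = -23/35 + 47 = 1622/35 ≈ 46.343)
1/C = 1/(1622/35) = 35/1622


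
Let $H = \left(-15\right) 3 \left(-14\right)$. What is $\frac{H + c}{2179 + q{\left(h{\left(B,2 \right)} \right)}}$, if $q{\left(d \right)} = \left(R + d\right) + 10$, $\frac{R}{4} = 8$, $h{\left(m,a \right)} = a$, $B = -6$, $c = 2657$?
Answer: $\frac{173}{117} \approx 1.4786$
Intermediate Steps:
$R = 32$ ($R = 4 \cdot 8 = 32$)
$q{\left(d \right)} = 42 + d$ ($q{\left(d \right)} = \left(32 + d\right) + 10 = 42 + d$)
$H = 630$ ($H = \left(-45\right) \left(-14\right) = 630$)
$\frac{H + c}{2179 + q{\left(h{\left(B,2 \right)} \right)}} = \frac{630 + 2657}{2179 + \left(42 + 2\right)} = \frac{3287}{2179 + 44} = \frac{3287}{2223} = 3287 \cdot \frac{1}{2223} = \frac{173}{117}$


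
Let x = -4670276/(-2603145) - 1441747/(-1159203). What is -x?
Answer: -1018541604927/335285943715 ≈ -3.0378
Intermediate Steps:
x = 1018541604927/335285943715 (x = -4670276*(-1/2603145) - 1441747*(-1/1159203) = 4670276/2603145 + 1441747/1159203 = 1018541604927/335285943715 ≈ 3.0378)
-x = -1*1018541604927/335285943715 = -1018541604927/335285943715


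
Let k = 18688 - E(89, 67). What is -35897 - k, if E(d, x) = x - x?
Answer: -54585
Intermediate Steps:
E(d, x) = 0
k = 18688 (k = 18688 - 1*0 = 18688 + 0 = 18688)
-35897 - k = -35897 - 1*18688 = -35897 - 18688 = -54585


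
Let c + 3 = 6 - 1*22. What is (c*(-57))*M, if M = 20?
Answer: 21660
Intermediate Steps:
c = -19 (c = -3 + (6 - 1*22) = -3 + (6 - 22) = -3 - 16 = -19)
(c*(-57))*M = -19*(-57)*20 = 1083*20 = 21660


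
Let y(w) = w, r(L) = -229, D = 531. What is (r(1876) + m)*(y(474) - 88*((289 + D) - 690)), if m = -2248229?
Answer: 24656590428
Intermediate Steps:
(r(1876) + m)*(y(474) - 88*((289 + D) - 690)) = (-229 - 2248229)*(474 - 88*((289 + 531) - 690)) = -2248458*(474 - 88*(820 - 690)) = -2248458*(474 - 88*130) = -2248458*(474 - 11440) = -2248458*(-10966) = 24656590428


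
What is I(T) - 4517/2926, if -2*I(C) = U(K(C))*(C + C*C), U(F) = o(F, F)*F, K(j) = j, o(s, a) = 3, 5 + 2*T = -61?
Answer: 152943355/2926 ≈ 52270.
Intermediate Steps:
T = -33 (T = -5/2 + (½)*(-61) = -5/2 - 61/2 = -33)
U(F) = 3*F
I(C) = -3*C*(C + C²)/2 (I(C) = -3*C*(C + C*C)/2 = -3*C*(C + C²)/2)
I(T) - 4517/2926 = (3/2)*(-33)²*(-1 - 1*(-33)) - 4517/2926 = (3/2)*1089*(-1 + 33) - 4517/2926 = (3/2)*1089*32 - 1*4517/2926 = 52272 - 4517/2926 = 152943355/2926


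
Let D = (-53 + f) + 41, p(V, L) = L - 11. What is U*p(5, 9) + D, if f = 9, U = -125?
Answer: 247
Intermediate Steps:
p(V, L) = -11 + L
D = -3 (D = (-53 + 9) + 41 = -44 + 41 = -3)
U*p(5, 9) + D = -125*(-11 + 9) - 3 = -125*(-2) - 3 = 250 - 3 = 247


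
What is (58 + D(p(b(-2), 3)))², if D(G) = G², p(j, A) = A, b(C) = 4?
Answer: 4489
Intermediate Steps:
(58 + D(p(b(-2), 3)))² = (58 + 3²)² = (58 + 9)² = 67² = 4489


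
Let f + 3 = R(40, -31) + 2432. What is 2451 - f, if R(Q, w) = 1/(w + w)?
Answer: 1365/62 ≈ 22.016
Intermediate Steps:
R(Q, w) = 1/(2*w)
f = 150597/62 (f = -3 + ((½)/(-31) + 2432) = -3 + ((½)*(-1/31) + 2432) = -3 + (-1/62 + 2432) = -3 + 150783/62 = 150597/62 ≈ 2429.0)
2451 - f = 2451 - 1*150597/62 = 2451 - 150597/62 = 1365/62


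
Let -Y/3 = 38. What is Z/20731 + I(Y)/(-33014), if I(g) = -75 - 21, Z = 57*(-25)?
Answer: -22527387/342206617 ≈ -0.065830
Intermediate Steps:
Y = -114 (Y = -3*38 = -114)
Z = -1425
I(g) = -96
Z/20731 + I(Y)/(-33014) = -1425/20731 - 96/(-33014) = -1425*1/20731 - 96*(-1/33014) = -1425/20731 + 48/16507 = -22527387/342206617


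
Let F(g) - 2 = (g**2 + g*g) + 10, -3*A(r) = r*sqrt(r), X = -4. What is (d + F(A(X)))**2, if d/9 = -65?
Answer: 27931225/81 ≈ 3.4483e+5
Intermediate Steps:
d = -585 (d = 9*(-65) = -585)
A(r) = -r**(3/2)/3 (A(r) = -r*sqrt(r)/3 = -r**(3/2)/3)
F(g) = 12 + 2*g**2 (F(g) = 2 + ((g**2 + g*g) + 10) = 2 + ((g**2 + g**2) + 10) = 2 + (2*g**2 + 10) = 2 + (10 + 2*g**2) = 12 + 2*g**2)
(d + F(A(X)))**2 = (-585 + (12 + 2*(-(-8)*I/3)**2))**2 = (-585 + (12 + 2*(8*I/3)**2))**2 = (-585 + (12 + 2*(-64/9)))**2 = (-585 + (12 - 128/9))**2 = (-585 - 20/9)**2 = (-5285/9)**2 = 27931225/81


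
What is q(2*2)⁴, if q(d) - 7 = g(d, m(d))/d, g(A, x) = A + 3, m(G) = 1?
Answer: 1500625/256 ≈ 5861.8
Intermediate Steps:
g(A, x) = 3 + A
q(d) = 7 + (3 + d)/d
q(2*2)⁴ = (8 + 3/((2*2)))⁴ = (8 + 3/4)⁴ = (8 + 3*(¼))⁴ = (8 + ¾)⁴ = (35/4)⁴ = 1500625/256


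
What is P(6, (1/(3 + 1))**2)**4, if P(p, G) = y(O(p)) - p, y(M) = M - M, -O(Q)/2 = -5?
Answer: 1296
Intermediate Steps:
O(Q) = 10 (O(Q) = -2*(-5) = 10)
y(M) = 0
P(p, G) = -p (P(p, G) = 0 - p = -p)
P(6, (1/(3 + 1))**2)**4 = (-1*6)**4 = (-6)**4 = 1296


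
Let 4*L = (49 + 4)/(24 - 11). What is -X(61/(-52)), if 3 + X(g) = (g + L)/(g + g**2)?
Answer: 2063/549 ≈ 3.7577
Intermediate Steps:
L = 53/52 (L = ((49 + 4)/(24 - 11))/4 = (53/13)/4 = (53*(1/13))/4 = (1/4)*(53/13) = 53/52 ≈ 1.0192)
X(g) = -3 + (53/52 + g)/(g + g**2) (X(g) = -3 + (g + 53/52)/(g + g**2) = -3 + (53/52 + g)/(g + g**2))
-X(61/(-52)) = -(53 - 156*(61/(-52))**2 - 6344/(-52))/(52*(61/(-52))*(1 + 61/(-52))) = -(53 - 156*(61*(-1/52))**2 - 6344*(-1)/52)/(52*(61*(-1/52))*(1 + 61*(-1/52))) = -(53 - 156*(-61/52)**2 - 104*(-61/52))/(52*(-61/52)*(1 - 61/52)) = -(-52)*(53 - 156*3721/2704 + 122)/(52*61*(-9/52)) = -(-52)*(-52)*(53 - 11163/52 + 122)/(52*61*9) = -(-52)*(-52)*(-2063)/(52*61*9*52) = -1*(-2063/549) = 2063/549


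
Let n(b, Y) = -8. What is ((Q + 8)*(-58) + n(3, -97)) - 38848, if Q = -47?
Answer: -36594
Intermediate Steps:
((Q + 8)*(-58) + n(3, -97)) - 38848 = ((-47 + 8)*(-58) - 8) - 38848 = (-39*(-58) - 8) - 38848 = (2262 - 8) - 38848 = 2254 - 38848 = -36594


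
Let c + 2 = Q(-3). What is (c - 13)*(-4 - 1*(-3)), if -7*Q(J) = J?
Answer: 102/7 ≈ 14.571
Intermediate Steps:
Q(J) = -J/7
c = -11/7 (c = -2 - ⅐*(-3) = -2 + 3/7 = -11/7 ≈ -1.5714)
(c - 13)*(-4 - 1*(-3)) = (-11/7 - 13)*(-4 - 1*(-3)) = -102*(-4 + 3)/7 = -102/7*(-1) = 102/7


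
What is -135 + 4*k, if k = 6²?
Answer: 9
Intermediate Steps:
k = 36
-135 + 4*k = -135 + 4*36 = -135 + 144 = 9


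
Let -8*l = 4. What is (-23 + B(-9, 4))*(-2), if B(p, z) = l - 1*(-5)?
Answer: 37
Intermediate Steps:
l = -1/2 (l = -1/8*4 = -1/2 ≈ -0.50000)
B(p, z) = 9/2 (B(p, z) = -1/2 - 1*(-5) = -1/2 + 5 = 9/2)
(-23 + B(-9, 4))*(-2) = (-23 + 9/2)*(-2) = -37/2*(-2) = 37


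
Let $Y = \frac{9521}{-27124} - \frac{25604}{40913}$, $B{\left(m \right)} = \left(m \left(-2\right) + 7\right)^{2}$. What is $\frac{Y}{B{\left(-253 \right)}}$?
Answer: $- \frac{19017817}{5123596686804} \approx -3.7118 \cdot 10^{-6}$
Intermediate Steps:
$B{\left(m \right)} = \left(7 - 2 m\right)^{2}$ ($B{\left(m \right)} = \left(- 2 m + 7\right)^{2} = \left(7 - 2 m\right)^{2}$)
$Y = - \frac{1084015569}{1109724212}$ ($Y = 9521 \left(- \frac{1}{27124}\right) - \frac{25604}{40913} = - \frac{9521}{27124} - \frac{25604}{40913} = - \frac{1084015569}{1109724212} \approx -0.97683$)
$\frac{Y}{B{\left(-253 \right)}} = - \frac{1084015569}{1109724212 \left(-7 + 2 \left(-253\right)\right)^{2}} = - \frac{1084015569}{1109724212 \left(-7 - 506\right)^{2}} = - \frac{1084015569}{1109724212 \left(-513\right)^{2}} = - \frac{1084015569}{1109724212 \cdot 263169} = \left(- \frac{1084015569}{1109724212}\right) \frac{1}{263169} = - \frac{19017817}{5123596686804}$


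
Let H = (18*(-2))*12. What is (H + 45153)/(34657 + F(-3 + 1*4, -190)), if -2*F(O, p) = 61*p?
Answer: 14907/13484 ≈ 1.1055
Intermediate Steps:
H = -432 (H = -36*12 = -432)
F(O, p) = -61*p/2
(H + 45153)/(34657 + F(-3 + 1*4, -190)) = (-432 + 45153)/(34657 - 61/2*(-190)) = 44721/(34657 + 5795) = 44721/40452 = 44721*(1/40452) = 14907/13484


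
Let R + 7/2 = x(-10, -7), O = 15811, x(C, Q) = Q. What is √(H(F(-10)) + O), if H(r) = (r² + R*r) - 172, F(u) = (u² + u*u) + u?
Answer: 4*√3109 ≈ 223.03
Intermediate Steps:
R = -21/2 (R = -7/2 - 7 = -21/2 ≈ -10.500)
F(u) = u + 2*u² (F(u) = (u² + u²) + u = 2*u² + u = u + 2*u²)
H(r) = -172 + r² - 21*r/2 (H(r) = (r² - 21*r/2) - 172 = -172 + r² - 21*r/2)
√(H(F(-10)) + O) = √((-172 + (-10*(1 + 2*(-10)))² - (-105)*(1 + 2*(-10))) + 15811) = √((-172 + (-10*(1 - 20))² - (-105)*(1 - 20)) + 15811) = √((-172 + (-10*(-19))² - (-105)*(-19)) + 15811) = √((-172 + 190² - 21/2*190) + 15811) = √((-172 + 36100 - 1995) + 15811) = √(33933 + 15811) = √49744 = 4*√3109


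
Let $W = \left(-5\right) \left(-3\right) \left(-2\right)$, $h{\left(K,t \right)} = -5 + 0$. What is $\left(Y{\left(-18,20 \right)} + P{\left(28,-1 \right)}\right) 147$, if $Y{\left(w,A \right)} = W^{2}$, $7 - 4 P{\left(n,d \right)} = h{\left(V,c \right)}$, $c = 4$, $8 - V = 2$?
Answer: $132741$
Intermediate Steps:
$V = 6$ ($V = 8 - 2 = 6$)
$h{\left(K,t \right)} = -5$
$P{\left(n,d \right)} = 3$ ($P{\left(n,d \right)} = \frac{7}{4} - - \frac{5}{4} = \frac{7}{4} + \frac{5}{4} = 3$)
$W = -30$ ($W = 15 \left(-2\right) = -30$)
$Y{\left(w,A \right)} = 900$ ($Y{\left(w,A \right)} = \left(-30\right)^{2} = 900$)
$\left(Y{\left(-18,20 \right)} + P{\left(28,-1 \right)}\right) 147 = \left(900 + 3\right) 147 = 903 \cdot 147 = 132741$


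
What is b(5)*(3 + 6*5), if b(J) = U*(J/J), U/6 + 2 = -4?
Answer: -1188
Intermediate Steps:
U = -36 (U = -12 + 6*(-4) = -12 - 24 = -36)
b(J) = -36 (b(J) = -36*J/J = -36*1 = -36)
b(5)*(3 + 6*5) = -36*(3 + 6*5) = -36*(3 + 30) = -36*33 = -1188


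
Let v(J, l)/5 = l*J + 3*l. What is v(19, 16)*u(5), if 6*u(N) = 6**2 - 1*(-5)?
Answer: 36080/3 ≈ 12027.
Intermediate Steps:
u(N) = 41/6 (u(N) = (6**2 - 1*(-5))/6 = (36 + 5)/6 = (1/6)*41 = 41/6)
v(J, l) = 15*l + 5*J*l (v(J, l) = 5*(l*J + 3*l) = 5*(J*l + 3*l) = 5*(3*l + J*l) = 15*l + 5*J*l)
v(19, 16)*u(5) = (5*16*(3 + 19))*(41/6) = (5*16*22)*(41/6) = 1760*(41/6) = 36080/3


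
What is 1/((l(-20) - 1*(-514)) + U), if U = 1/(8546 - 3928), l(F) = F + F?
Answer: 4618/2188933 ≈ 0.0021097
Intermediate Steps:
l(F) = 2*F
U = 1/4618 ≈ 0.00021654
1/((l(-20) - 1*(-514)) + U) = 1/((2*(-20) - 1*(-514)) + 1/4618) = 1/((-40 + 514) + 1/4618) = 1/(474 + 1/4618) = 1/(2188933/4618) = 4618/2188933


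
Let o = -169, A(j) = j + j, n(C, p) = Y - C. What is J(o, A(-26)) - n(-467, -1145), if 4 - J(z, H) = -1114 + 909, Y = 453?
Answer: -711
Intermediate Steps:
n(C, p) = 453 - C
A(j) = 2*j
J(z, H) = 209 (J(z, H) = 4 - (-1114 + 909) = 4 - 1*(-205) = 4 + 205 = 209)
J(o, A(-26)) - n(-467, -1145) = 209 - (453 - 1*(-467)) = 209 - (453 + 467) = 209 - 1*920 = 209 - 920 = -711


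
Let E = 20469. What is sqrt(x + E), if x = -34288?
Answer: I*sqrt(13819) ≈ 117.55*I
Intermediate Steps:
sqrt(x + E) = sqrt(-34288 + 20469) = sqrt(-13819) = I*sqrt(13819)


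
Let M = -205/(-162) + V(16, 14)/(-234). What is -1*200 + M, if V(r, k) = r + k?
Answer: -418805/2106 ≈ -198.86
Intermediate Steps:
V(r, k) = k + r
M = 2395/2106 (M = -205/(-162) + (14 + 16)/(-234) = -205*(-1/162) + 30*(-1/234) = 205/162 - 5/39 = 2395/2106 ≈ 1.1372)
-1*200 + M = -1*200 + 2395/2106 = -200 + 2395/2106 = -418805/2106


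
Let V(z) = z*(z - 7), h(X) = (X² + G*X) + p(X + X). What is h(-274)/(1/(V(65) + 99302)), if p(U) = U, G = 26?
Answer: 6947465088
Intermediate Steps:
h(X) = X² + 28*X (h(X) = (X² + 26*X) + (X + X) = (X² + 26*X) + 2*X = X² + 28*X)
V(z) = z*(-7 + z)
h(-274)/(1/(V(65) + 99302)) = (-274*(28 - 274))/(1/(65*(-7 + 65) + 99302)) = (-274*(-246))/(1/(65*58 + 99302)) = 67404/(1/(3770 + 99302)) = 67404/(1/103072) = 67404*103072 = 6947465088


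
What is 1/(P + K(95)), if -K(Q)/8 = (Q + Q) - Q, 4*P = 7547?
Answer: 4/4507 ≈ 0.00088751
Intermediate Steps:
P = 7547/4 (P = (1/4)*7547 = 7547/4 ≈ 1886.8)
K(Q) = -8*Q (K(Q) = -8*((Q + Q) - Q) = -8*(2*Q - Q) = -8*Q)
1/(P + K(95)) = 1/(7547/4 - 8*95) = 1/(7547/4 - 760) = 1/(4507/4) = 4/4507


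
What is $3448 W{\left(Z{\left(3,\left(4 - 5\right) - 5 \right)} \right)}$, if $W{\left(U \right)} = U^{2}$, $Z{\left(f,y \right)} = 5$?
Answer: $86200$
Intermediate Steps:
$3448 W{\left(Z{\left(3,\left(4 - 5\right) - 5 \right)} \right)} = 3448 \cdot 5^{2} = 3448 \cdot 25 = 86200$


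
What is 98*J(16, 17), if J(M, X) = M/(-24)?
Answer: -196/3 ≈ -65.333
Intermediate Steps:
J(M, X) = -M/24 (J(M, X) = M*(-1/24) = -M/24)
98*J(16, 17) = 98*(-1/24*16) = 98*(-⅔) = -196/3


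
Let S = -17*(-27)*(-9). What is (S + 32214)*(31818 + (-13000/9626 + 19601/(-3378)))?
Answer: 4841422500655279/5419438 ≈ 8.9334e+8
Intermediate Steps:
S = -4131 (S = 459*(-9) = -4131)
(S + 32214)*(31818 + (-13000/9626 + 19601/(-3378))) = (-4131 + 32214)*(31818 + (-13000/9626 + 19601/(-3378))) = 28083*(31818 + (-13000*1/9626 + 19601*(-1/3378))) = 28083*(31818 + (-6500/4813 - 19601/3378)) = 28083*(31818 - 116296613/16258314) = 28083*(517190738239/16258314) = 4841422500655279/5419438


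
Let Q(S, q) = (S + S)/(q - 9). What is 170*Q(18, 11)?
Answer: 3060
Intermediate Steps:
Q(S, q) = 2*S/(-9 + q) (Q(S, q) = (2*S)/(-9 + q) = 2*S/(-9 + q))
170*Q(18, 11) = 170*(2*18/(-9 + 11)) = 170*(2*18/2) = 170*(2*18*(1/2)) = 170*18 = 3060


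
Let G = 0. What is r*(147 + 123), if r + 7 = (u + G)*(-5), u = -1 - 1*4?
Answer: 4860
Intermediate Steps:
u = -5 (u = -1 - 4 = -5)
r = 18 (r = -7 + (-5 + 0)*(-5) = -7 - 5*(-5) = -7 + 25 = 18)
r*(147 + 123) = 18*(147 + 123) = 18*270 = 4860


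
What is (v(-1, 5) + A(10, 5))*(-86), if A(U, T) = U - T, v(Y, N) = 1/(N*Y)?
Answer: -2064/5 ≈ -412.80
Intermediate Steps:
v(Y, N) = 1/(N*Y)
(v(-1, 5) + A(10, 5))*(-86) = (1/(5*(-1)) + (10 - 1*5))*(-86) = ((⅕)*(-1) + (10 - 5))*(-86) = (-⅕ + 5)*(-86) = (24/5)*(-86) = -2064/5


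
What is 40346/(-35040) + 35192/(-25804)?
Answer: -284276983/113021520 ≈ -2.5152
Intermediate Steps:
40346/(-35040) + 35192/(-25804) = 40346*(-1/35040) + 35192*(-1/25804) = -20173/17520 - 8798/6451 = -284276983/113021520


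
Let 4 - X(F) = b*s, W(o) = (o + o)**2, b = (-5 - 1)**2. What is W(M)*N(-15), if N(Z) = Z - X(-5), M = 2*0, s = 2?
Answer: 0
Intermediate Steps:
M = 0
b = 36 (b = (-6)**2 = 36)
W(o) = 4*o**2 (W(o) = (2*o)**2 = 4*o**2)
X(F) = -68 (X(F) = 4 - 36*2 = 4 - 1*72 = 4 - 72 = -68)
N(Z) = 68 + Z (N(Z) = Z - 1*(-68) = Z + 68 = 68 + Z)
W(M)*N(-15) = (4*0**2)*(68 - 15) = (4*0)*53 = 0*53 = 0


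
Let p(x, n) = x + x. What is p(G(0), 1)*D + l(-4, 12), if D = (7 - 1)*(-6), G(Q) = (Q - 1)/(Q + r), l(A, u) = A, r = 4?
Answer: 14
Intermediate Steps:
G(Q) = (-1 + Q)/(4 + Q) (G(Q) = (Q - 1)/(Q + 4) = (-1 + Q)/(4 + Q))
D = -36 (D = 6*(-6) = -36)
p(x, n) = 2*x
p(G(0), 1)*D + l(-4, 12) = (2*((-1 + 0)/(4 + 0)))*(-36) - 4 = (2*(-1/4))*(-36) - 4 = (2*((¼)*(-1)))*(-36) - 4 = (2*(-¼))*(-36) - 4 = -½*(-36) - 4 = 18 - 4 = 14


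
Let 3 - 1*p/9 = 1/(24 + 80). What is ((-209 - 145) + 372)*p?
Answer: 25191/52 ≈ 484.44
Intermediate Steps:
p = 2799/104 (p = 27 - 9/(24 + 80) = 27 - 9/104 = 2799/104 ≈ 26.913)
((-209 - 145) + 372)*p = ((-209 - 145) + 372)*(2799/104) = (-354 + 372)*(2799/104) = 18*(2799/104) = 25191/52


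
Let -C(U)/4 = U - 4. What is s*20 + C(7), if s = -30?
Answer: -612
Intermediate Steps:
C(U) = 16 - 4*U (C(U) = -4*(U - 4) = -4*(-4 + U) = 16 - 4*U)
s*20 + C(7) = -30*20 + (16 - 4*7) = -600 + (16 - 28) = -600 - 12 = -612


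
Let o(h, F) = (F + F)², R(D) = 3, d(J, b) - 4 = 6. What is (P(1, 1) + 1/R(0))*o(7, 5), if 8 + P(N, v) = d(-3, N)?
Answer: 700/3 ≈ 233.33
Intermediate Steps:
d(J, b) = 10 (d(J, b) = 4 + 6 = 10)
P(N, v) = 2 (P(N, v) = -8 + 10 = 2)
o(h, F) = 4*F² (o(h, F) = (2*F)² = 4*F²)
(P(1, 1) + 1/R(0))*o(7, 5) = (2 + 1/3)*(4*5²) = (2 + ⅓)*(4*25) = (7/3)*100 = 700/3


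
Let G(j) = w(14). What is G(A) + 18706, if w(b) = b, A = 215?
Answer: 18720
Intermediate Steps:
G(j) = 14
G(A) + 18706 = 14 + 18706 = 18720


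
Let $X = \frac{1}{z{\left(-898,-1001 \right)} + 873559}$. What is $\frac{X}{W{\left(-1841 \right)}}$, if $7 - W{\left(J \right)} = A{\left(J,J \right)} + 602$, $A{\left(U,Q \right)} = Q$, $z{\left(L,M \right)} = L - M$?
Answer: $\frac{1}{1088582852} \approx 9.1863 \cdot 10^{-10}$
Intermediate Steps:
$X = \frac{1}{873662}$ ($X = \frac{1}{\left(-898 - -1001\right) + 873559} = \frac{1}{\left(-898 + 1001\right) + 873559} = \frac{1}{103 + 873559} = \frac{1}{873662} \approx 1.1446 \cdot 10^{-6}$)
$W{\left(J \right)} = -595 - J$ ($W{\left(J \right)} = 7 - \left(J + 602\right) = 7 - \left(602 + J\right) = -595 - J$)
$\frac{X}{W{\left(-1841 \right)}} = \frac{1}{873662 \left(-595 - -1841\right)} = \frac{1}{873662 \left(-595 + 1841\right)} = \frac{1}{873662 \cdot 1246} = \frac{1}{873662} \cdot \frac{1}{1246} = \frac{1}{1088582852}$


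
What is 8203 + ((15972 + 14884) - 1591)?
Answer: 37468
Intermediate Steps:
8203 + ((15972 + 14884) - 1591) = 8203 + (30856 - 1591) = 8203 + 29265 = 37468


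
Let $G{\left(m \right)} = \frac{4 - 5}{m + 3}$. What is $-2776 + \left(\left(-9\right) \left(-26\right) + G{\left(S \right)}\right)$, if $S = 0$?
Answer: $- \frac{7627}{3} \approx -2542.3$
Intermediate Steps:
$G{\left(m \right)} = - \frac{1}{3 + m}$
$-2776 + \left(\left(-9\right) \left(-26\right) + G{\left(S \right)}\right) = -2776 - \left(-234 + \frac{1}{3 + 0}\right) = -2776 + \left(234 - \frac{1}{3}\right) = -2776 + \frac{701}{3} = - \frac{7627}{3}$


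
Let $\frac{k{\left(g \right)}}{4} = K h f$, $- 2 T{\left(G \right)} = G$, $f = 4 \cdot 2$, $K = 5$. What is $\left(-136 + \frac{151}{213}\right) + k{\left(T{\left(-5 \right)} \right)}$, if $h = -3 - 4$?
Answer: $- \frac{267377}{213} \approx -1255.3$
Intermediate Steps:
$h = -7$ ($h = -3 - 4 = -7$)
$f = 8$
$T{\left(G \right)} = - \frac{G}{2}$
$k{\left(g \right)} = -1120$ ($k{\left(g \right)} = 4 \cdot 5 \left(-7\right) 8 = 4 \left(\left(-35\right) 8\right) = 4 \left(-280\right) = -1120$)
$\left(-136 + \frac{151}{213}\right) + k{\left(T{\left(-5 \right)} \right)} = \left(-136 + \frac{151}{213}\right) - 1120 = - \frac{28817}{213} - 1120 = - \frac{267377}{213}$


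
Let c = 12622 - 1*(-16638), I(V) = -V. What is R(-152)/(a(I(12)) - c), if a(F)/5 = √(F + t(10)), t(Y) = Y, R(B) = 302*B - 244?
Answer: 135029048/85614765 + 23074*I*√2/85614765 ≈ 1.5772 + 0.00038114*I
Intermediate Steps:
R(B) = -244 + 302*B
c = 29260 (c = 12622 + 16638 = 29260)
a(F) = 5*√(10 + F) (a(F) = 5*√(F + 10) = 5*√(10 + F))
R(-152)/(a(I(12)) - c) = (-244 + 302*(-152))/(5*√(10 - 1*12) - 1*29260) = (-244 - 45904)/(5*√(10 - 12) - 29260) = -46148/(5*√(-2) - 29260) = -46148/(5*(I*√2) - 29260) = -46148/(5*I*√2 - 29260) = -46148/(-29260 + 5*I*√2)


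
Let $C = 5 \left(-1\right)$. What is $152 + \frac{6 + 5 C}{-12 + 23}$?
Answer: $\frac{1653}{11} \approx 150.27$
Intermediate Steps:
$C = -5$
$152 + \frac{6 + 5 C}{-12 + 23} = 152 + \frac{6 + 5 \left(-5\right)}{-12 + 23} = 152 + \frac{6 - 25}{11} = 152 - \frac{19}{11} = \frac{1653}{11}$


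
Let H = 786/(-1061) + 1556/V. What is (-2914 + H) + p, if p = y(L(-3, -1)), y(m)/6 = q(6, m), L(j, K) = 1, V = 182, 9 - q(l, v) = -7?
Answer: -271326786/96551 ≈ -2810.2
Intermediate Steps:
q(l, v) = 16 (q(l, v) = 9 - 1*(-7) = 9 + 7 = 16)
y(m) = 96 (y(m) = 6*16 = 96)
p = 96
H = 753932/96551 (H = 786/(-1061) + 1556/182 = 786*(-1/1061) + 1556*(1/182) = -786/1061 + 778/91 = 753932/96551 ≈ 7.8086)
(-2914 + H) + p = (-2914 + 753932/96551) + 96 = -280595682/96551 + 96 = -271326786/96551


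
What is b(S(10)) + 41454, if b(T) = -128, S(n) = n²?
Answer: 41326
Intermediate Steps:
b(S(10)) + 41454 = -128 + 41454 = 41326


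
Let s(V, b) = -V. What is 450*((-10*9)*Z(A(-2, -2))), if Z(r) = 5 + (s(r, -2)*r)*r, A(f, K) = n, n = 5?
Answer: 4860000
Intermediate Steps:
A(f, K) = 5
Z(r) = 5 - r³ (Z(r) = 5 + ((-r)*r)*r = 5 + (-r²)*r = 5 - r³)
450*((-10*9)*Z(A(-2, -2))) = 450*((-10*9)*(5 - 1*5³)) = 450*(-90*(5 - 1*125)) = 450*(-90*(5 - 125)) = 450*(-90*(-120)) = 450*10800 = 4860000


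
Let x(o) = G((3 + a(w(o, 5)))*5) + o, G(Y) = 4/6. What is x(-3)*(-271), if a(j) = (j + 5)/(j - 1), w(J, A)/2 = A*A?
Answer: 1897/3 ≈ 632.33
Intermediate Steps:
w(J, A) = 2*A² (w(J, A) = 2*(A*A) = 2*A²)
a(j) = (5 + j)/(-1 + j)
G(Y) = ⅔ (G(Y) = 4*(⅙) = ⅔)
x(o) = ⅔ + o
x(-3)*(-271) = (⅔ - 3)*(-271) = -7/3*(-271) = 1897/3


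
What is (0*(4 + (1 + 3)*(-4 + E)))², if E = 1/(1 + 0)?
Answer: 0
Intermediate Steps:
E = 1 (E = 1/1 = 1)
(0*(4 + (1 + 3)*(-4 + E)))² = (0*(4 + (1 + 3)*(-4 + 1)))² = (0*(4 + 4*(-3)))² = (0*(4 - 12))² = (0*(-8))² = 0² = 0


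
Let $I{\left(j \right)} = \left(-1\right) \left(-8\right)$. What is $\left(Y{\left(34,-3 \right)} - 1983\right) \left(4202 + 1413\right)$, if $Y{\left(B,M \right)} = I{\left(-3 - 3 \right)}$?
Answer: $-11089625$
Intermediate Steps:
$I{\left(j \right)} = 8$
$Y{\left(B,M \right)} = 8$
$\left(Y{\left(34,-3 \right)} - 1983\right) \left(4202 + 1413\right) = \left(8 - 1983\right) \left(4202 + 1413\right) = \left(-1975\right) 5615 = -11089625$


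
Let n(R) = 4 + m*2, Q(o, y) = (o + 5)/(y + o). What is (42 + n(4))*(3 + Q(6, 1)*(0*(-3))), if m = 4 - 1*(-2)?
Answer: 174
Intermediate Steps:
m = 6 (m = 4 + 2 = 6)
Q(o, y) = (5 + o)/(o + y)
n(R) = 16 (n(R) = 4 + 6*2 = 4 + 12 = 16)
(42 + n(4))*(3 + Q(6, 1)*(0*(-3))) = (42 + 16)*(3 + ((5 + 6)/(6 + 1))*(0*(-3))) = 58*(3 + (11/7)*0) = 58*(3 + 0) = 58*3 = 174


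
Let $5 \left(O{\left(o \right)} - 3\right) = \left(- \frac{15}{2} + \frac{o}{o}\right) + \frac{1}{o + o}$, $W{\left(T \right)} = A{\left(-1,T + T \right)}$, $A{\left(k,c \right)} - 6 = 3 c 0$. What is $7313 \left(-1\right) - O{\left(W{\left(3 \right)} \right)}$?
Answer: $- \frac{438883}{60} \approx -7314.7$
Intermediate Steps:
$A{\left(k,c \right)} = 6$ ($A{\left(k,c \right)} = 6 + 3 c 0 = 6 + 0 = 6$)
$W{\left(T \right)} = 6$
$O{\left(o \right)} = \frac{17}{10} + \frac{1}{10 o}$ ($O{\left(o \right)} = 3 + \frac{\left(- \frac{15}{2} + \frac{o}{o}\right) + \frac{1}{o + o}}{5} = 3 + \frac{\left(\left(-15\right) \frac{1}{2} + 1\right) + \frac{1}{2 o}}{5} = 3 + \frac{\left(- \frac{15}{2} + 1\right) + \frac{1}{2 o}}{5} = 3 + \frac{- \frac{13}{2} + \frac{1}{2 o}}{5} = 3 - \left(\frac{13}{10} - \frac{1}{10 o}\right) = \frac{17}{10} + \frac{1}{10 o}$)
$7313 \left(-1\right) - O{\left(W{\left(3 \right)} \right)} = 7313 \left(-1\right) - \frac{1 + 17 \cdot 6}{10 \cdot 6} = -7313 - \frac{1}{10} \cdot \frac{1}{6} \left(1 + 102\right) = -7313 - \frac{1}{10} \cdot \frac{1}{6} \cdot 103 = -7313 - \frac{103}{60} = - \frac{438883}{60}$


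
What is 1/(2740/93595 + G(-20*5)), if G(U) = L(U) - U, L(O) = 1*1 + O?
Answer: 18719/19267 ≈ 0.97156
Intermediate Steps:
L(O) = 1 + O
G(U) = 1 (G(U) = (1 + U) - U = 1)
1/(2740/93595 + G(-20*5)) = 1/(2740/93595 + 1) = 1/(2740*(1/93595) + 1) = 1/(548/18719 + 1) = 1/(19267/18719) = 18719/19267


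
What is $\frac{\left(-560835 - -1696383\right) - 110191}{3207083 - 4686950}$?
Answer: $- \frac{1025357}{1479867} \approx -0.69287$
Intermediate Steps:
$\frac{\left(-560835 - -1696383\right) - 110191}{3207083 - 4686950} = \frac{\left(-560835 + 1696383\right) - 110191}{-1479867} = \left(1135548 - 110191\right) \left(- \frac{1}{1479867}\right) = 1025357 \left(- \frac{1}{1479867}\right) = - \frac{1025357}{1479867}$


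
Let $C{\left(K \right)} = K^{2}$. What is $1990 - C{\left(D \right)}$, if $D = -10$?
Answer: $1890$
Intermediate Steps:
$1990 - C{\left(D \right)} = 1990 - \left(-10\right)^{2} = 1990 - 100 = 1890$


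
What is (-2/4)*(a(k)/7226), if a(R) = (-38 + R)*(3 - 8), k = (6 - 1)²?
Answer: -65/14452 ≈ -0.0044976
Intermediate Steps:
k = 25 (k = 5² = 25)
a(R) = 190 - 5*R (a(R) = (-38 + R)*(-5) = 190 - 5*R)
(-2/4)*(a(k)/7226) = (-2/4)*((190 - 5*25)/7226) = (-2*¼)*((190 - 125)*(1/7226)) = -65/(2*7226) = -½*65/7226 = -65/14452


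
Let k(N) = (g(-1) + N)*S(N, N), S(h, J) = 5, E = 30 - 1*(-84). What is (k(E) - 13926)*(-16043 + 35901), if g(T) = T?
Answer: -265322738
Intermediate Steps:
E = 114 (E = 30 + 84 = 114)
k(N) = -5 + 5*N (k(N) = (-1 + N)*5 = -5 + 5*N)
(k(E) - 13926)*(-16043 + 35901) = ((-5 + 5*114) - 13926)*(-16043 + 35901) = ((-5 + 570) - 13926)*19858 = (565 - 13926)*19858 = -13361*19858 = -265322738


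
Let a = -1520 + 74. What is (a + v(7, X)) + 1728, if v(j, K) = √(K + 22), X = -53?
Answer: 282 + I*√31 ≈ 282.0 + 5.5678*I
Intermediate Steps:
v(j, K) = √(22 + K)
a = -1446
(a + v(7, X)) + 1728 = (-1446 + √(22 - 53)) + 1728 = (-1446 + √(-31)) + 1728 = (-1446 + I*√31) + 1728 = 282 + I*√31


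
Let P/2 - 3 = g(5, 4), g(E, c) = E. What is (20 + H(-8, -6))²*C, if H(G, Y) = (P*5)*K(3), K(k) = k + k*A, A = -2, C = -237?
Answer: -11470800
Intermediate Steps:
P = 16 (P = 6 + 2*5 = 6 + 10 = 16)
K(k) = -k (K(k) = k + k*(-2) = k - 2*k = -k)
H(G, Y) = -240 (H(G, Y) = (16*5)*(-1*3) = 80*(-3) = -240)
(20 + H(-8, -6))²*C = (20 - 240)²*(-237) = (-220)²*(-237) = 48400*(-237) = -11470800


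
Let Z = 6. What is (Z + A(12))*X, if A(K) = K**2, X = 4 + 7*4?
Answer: 4800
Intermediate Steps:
X = 32 (X = 4 + 28 = 32)
(Z + A(12))*X = (6 + 12**2)*32 = (6 + 144)*32 = 150*32 = 4800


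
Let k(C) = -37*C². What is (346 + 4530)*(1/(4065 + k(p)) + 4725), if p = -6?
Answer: 62965865176/2733 ≈ 2.3039e+7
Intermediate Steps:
(346 + 4530)*(1/(4065 + k(p)) + 4725) = (346 + 4530)*(1/(4065 - 37*(-6)²) + 4725) = 4876*(1/(4065 - 37*36) + 4725) = 4876*(1/(4065 - 1332) + 4725) = 4876*(1/2733 + 4725) = 4876*(12913426/2733) = 62965865176/2733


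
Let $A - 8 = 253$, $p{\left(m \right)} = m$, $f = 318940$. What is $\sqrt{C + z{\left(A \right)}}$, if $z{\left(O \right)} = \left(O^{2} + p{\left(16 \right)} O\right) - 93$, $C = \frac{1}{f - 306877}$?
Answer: $\frac{\sqrt{10506835037739}}{12063} \approx 268.71$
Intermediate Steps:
$A = 261$ ($A = 8 + 253 = 261$)
$C = \frac{1}{12063}$ ($C = \frac{1}{318940 - 306877} = \frac{1}{12063} \approx 8.2898 \cdot 10^{-5}$)
$z{\left(O \right)} = -93 + O^{2} + 16 O$ ($z{\left(O \right)} = \left(O^{2} + 16 O\right) - 93 = -93 + O^{2} + 16 O$)
$\sqrt{C + z{\left(A \right)}} = \sqrt{\frac{1}{12063} + \left(-93 + 261^{2} + 16 \cdot 261\right)} = \sqrt{\frac{1}{12063} + \left(-93 + 68121 + 4176\right)} = \sqrt{\frac{1}{12063} + 72204} = \sqrt{\frac{870996853}{12063}} = \frac{\sqrt{10506835037739}}{12063}$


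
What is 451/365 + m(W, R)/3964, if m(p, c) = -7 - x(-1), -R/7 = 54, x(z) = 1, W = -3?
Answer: 446211/361715 ≈ 1.2336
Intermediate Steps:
R = -378 (R = -7*54 = -378)
m(p, c) = -8 (m(p, c) = -7 - 1*1 = -7 - 1 = -8)
451/365 + m(W, R)/3964 = 451/365 - 8/3964 = 451*(1/365) - 8*1/3964 = 451/365 - 2/991 = 446211/361715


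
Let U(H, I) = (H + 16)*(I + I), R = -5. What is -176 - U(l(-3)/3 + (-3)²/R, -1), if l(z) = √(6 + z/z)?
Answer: -738/5 + 2*√7/3 ≈ -145.84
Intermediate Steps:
l(z) = √7 (l(z) = √(6 + 1) = √7)
U(H, I) = 2*I*(16 + H) (U(H, I) = (16 + H)*(2*I) = 2*I*(16 + H))
-176 - U(l(-3)/3 + (-3)²/R, -1) = -176 - 2*(-1)*(16 + (√7/3 + (-3)²/(-5))) = -176 - 2*(-1)*(16 + (√7*(⅓) + 9*(-⅕))) = -176 - 2*(-1)*(16 + (√7/3 - 9/5)) = -176 - 2*(-1)*(16 + (-9/5 + √7/3)) = -176 - 2*(-1)*(71/5 + √7/3) = -176 - (-142/5 - 2*√7/3) = -176 + (142/5 + 2*√7/3) = -738/5 + 2*√7/3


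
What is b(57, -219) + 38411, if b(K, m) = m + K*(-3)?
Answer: 38021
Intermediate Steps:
b(K, m) = m - 3*K
b(57, -219) + 38411 = (-219 - 3*57) + 38411 = (-219 - 171) + 38411 = -390 + 38411 = 38021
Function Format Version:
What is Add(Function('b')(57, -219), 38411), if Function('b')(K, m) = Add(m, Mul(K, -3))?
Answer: 38021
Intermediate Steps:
Function('b')(K, m) = Add(m, Mul(-3, K))
Add(Function('b')(57, -219), 38411) = Add(Add(-219, Mul(-3, 57)), 38411) = Add(Add(-219, -171), 38411) = Add(-390, 38411) = 38021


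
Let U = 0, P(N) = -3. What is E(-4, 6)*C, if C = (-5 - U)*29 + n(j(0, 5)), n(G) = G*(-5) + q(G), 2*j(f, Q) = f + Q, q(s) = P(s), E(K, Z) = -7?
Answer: 2247/2 ≈ 1123.5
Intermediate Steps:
q(s) = -3
j(f, Q) = Q/2 + f/2 (j(f, Q) = (f + Q)/2 = (Q + f)/2 = Q/2 + f/2)
n(G) = -3 - 5*G (n(G) = G*(-5) - 3 = -5*G - 3 = -3 - 5*G)
C = -321/2 (C = (-5 - 1*0)*29 + (-3 - 5*((1/2)*5 + (1/2)*0)) = (-5 + 0)*29 + (-3 - 5*(5/2 + 0)) = -5*29 + (-3 - 5*5/2) = -145 + (-3 - 25/2) = -145 - 31/2 = -321/2 ≈ -160.50)
E(-4, 6)*C = -7*(-321/2) = 2247/2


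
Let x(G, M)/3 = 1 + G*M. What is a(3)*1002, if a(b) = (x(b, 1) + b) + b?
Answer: 18036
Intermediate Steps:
x(G, M) = 3 + 3*G*M (x(G, M) = 3*(1 + G*M) = 3 + 3*G*M)
a(b) = 3 + 5*b (a(b) = ((3 + 3*b*1) + b) + b = ((3 + 3*b) + b) + b = (3 + 4*b) + b = 3 + 5*b)
a(3)*1002 = (3 + 5*3)*1002 = (3 + 15)*1002 = 18*1002 = 18036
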